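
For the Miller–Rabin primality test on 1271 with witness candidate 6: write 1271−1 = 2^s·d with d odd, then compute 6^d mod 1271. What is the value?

1271 − 1 = 1270 = 2^1 · 635, so d = 635.
6^1 ≡ 6 (mod 1271)
6^2 ≡ 6^2 = 36 ≡ 36 (mod 1271)
6^4 ≡ 36^2 = 1296 ≡ 25 (mod 1271)
6^8 ≡ 25^2 = 625 ≡ 625 (mod 1271)
6^16 ≡ 625^2 = 390625 ≡ 428 (mod 1271)
6^32 ≡ 428^2 = 183184 ≡ 160 (mod 1271)
6^64 ≡ 160^2 = 25600 ≡ 180 (mod 1271)
6^128 ≡ 180^2 = 32400 ≡ 625 (mod 1271)
6^256 ≡ 625^2 = 390625 ≡ 428 (mod 1271)
6^512 ≡ 428^2 = 183184 ≡ 160 (mod 1271)
635 = 512 + 64 + 32 + 16 + 8 + 2 + 1 in binary powers of 2.
So 6^635 ≡ 160 · 180 · 160 · 428 · 625 · 36 · 6 ≡ 243 (mod 1271).
Squaring chain: 243; never reaches −1, so base 6 is a Miller–Rabin witness that 1271 is composite.

243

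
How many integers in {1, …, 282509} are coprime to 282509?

264880

Factor: 282509 = 23 · 71 · 173.
φ(282509) = (23−1) · (71−1) · (173−1) = 22 · 70 · 172 = 264880.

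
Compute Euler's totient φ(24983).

Factor: 24983 = 7 · 43 · 83.
φ(24983) = (7−1) · (43−1) · (83−1) = 6 · 42 · 82 = 20664.

20664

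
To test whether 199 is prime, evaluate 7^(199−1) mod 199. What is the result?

7^1 ≡ 7 (mod 199)
7^2 ≡ 7^2 = 49 ≡ 49 (mod 199)
7^4 ≡ 49^2 = 2401 ≡ 13 (mod 199)
7^8 ≡ 13^2 = 169 ≡ 169 (mod 199)
7^16 ≡ 169^2 = 28561 ≡ 104 (mod 199)
7^32 ≡ 104^2 = 10816 ≡ 70 (mod 199)
7^64 ≡ 70^2 = 4900 ≡ 124 (mod 199)
7^128 ≡ 124^2 = 15376 ≡ 53 (mod 199)
198 = 128 + 64 + 4 + 2 in binary powers of 2.
So 7^198 ≡ 53 · 124 · 13 · 49 ≡ 1 (mod 199).
Since the result is 1, base 7 gives no evidence that 199 is composite.

1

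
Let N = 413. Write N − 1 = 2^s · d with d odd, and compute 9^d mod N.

413 − 1 = 412 = 2^2 · 103, so d = 103.
9^1 ≡ 9 (mod 413)
9^2 ≡ 9^2 = 81 ≡ 81 (mod 413)
9^4 ≡ 81^2 = 6561 ≡ 366 (mod 413)
9^8 ≡ 366^2 = 133956 ≡ 144 (mod 413)
9^16 ≡ 144^2 = 20736 ≡ 86 (mod 413)
9^32 ≡ 86^2 = 7396 ≡ 375 (mod 413)
9^64 ≡ 375^2 = 140625 ≡ 205 (mod 413)
103 = 64 + 32 + 4 + 2 + 1 in binary powers of 2.
So 9^103 ≡ 205 · 375 · 366 · 81 · 9 ≡ 86 (mod 413).
Squaring chain: 86 → 375; never reaches −1, so base 9 is a Miller–Rabin witness that 413 is composite.

86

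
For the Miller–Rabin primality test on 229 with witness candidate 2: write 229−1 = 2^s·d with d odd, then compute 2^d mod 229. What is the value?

229 − 1 = 228 = 2^2 · 57, so d = 57.
2^1 ≡ 2 (mod 229)
2^2 ≡ 2^2 = 4 ≡ 4 (mod 229)
2^4 ≡ 4^2 = 16 ≡ 16 (mod 229)
2^8 ≡ 16^2 = 256 ≡ 27 (mod 229)
2^16 ≡ 27^2 = 729 ≡ 42 (mod 229)
2^32 ≡ 42^2 = 1764 ≡ 161 (mod 229)
57 = 32 + 16 + 8 + 1 in binary powers of 2.
So 2^57 ≡ 161 · 42 · 27 · 2 ≡ 122 (mod 229).
Squaring chain: 122 → 228; reaches −1, so base 2 does not prove 229 composite.

122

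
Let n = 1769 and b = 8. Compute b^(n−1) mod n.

8^1 ≡ 8 (mod 1769)
8^2 ≡ 8^2 = 64 ≡ 64 (mod 1769)
8^4 ≡ 64^2 = 4096 ≡ 558 (mod 1769)
8^8 ≡ 558^2 = 311364 ≡ 20 (mod 1769)
8^16 ≡ 20^2 = 400 ≡ 400 (mod 1769)
8^32 ≡ 400^2 = 160000 ≡ 790 (mod 1769)
8^64 ≡ 790^2 = 624100 ≡ 1412 (mod 1769)
8^128 ≡ 1412^2 = 1993744 ≡ 81 (mod 1769)
8^256 ≡ 81^2 = 6561 ≡ 1254 (mod 1769)
8^512 ≡ 1254^2 = 1572516 ≡ 1644 (mod 1769)
8^1024 ≡ 1644^2 = 2702736 ≡ 1473 (mod 1769)
1768 = 1024 + 512 + 128 + 64 + 32 + 8 in binary powers of 2.
So 8^1768 ≡ 1473 · 1644 · 81 · 1412 · 790 · 20 ≡ 935 (mod 1769).
Since 935 ≠ 1, base 8 is a Fermat witness: 1769 is composite.

935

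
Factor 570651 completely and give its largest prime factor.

570651 = 3 · 190217
190217 = 37 · 5141
5141 = 53 · 97
97 is prime.
So 570651 = 3 · 37 · 53 · 97; the largest prime factor is 97.

97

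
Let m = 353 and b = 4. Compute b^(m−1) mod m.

1

4^1 ≡ 4 (mod 353)
4^2 ≡ 4^2 = 16 ≡ 16 (mod 353)
4^4 ≡ 16^2 = 256 ≡ 256 (mod 353)
4^8 ≡ 256^2 = 65536 ≡ 231 (mod 353)
4^16 ≡ 231^2 = 53361 ≡ 58 (mod 353)
4^32 ≡ 58^2 = 3364 ≡ 187 (mod 353)
4^64 ≡ 187^2 = 34969 ≡ 22 (mod 353)
4^128 ≡ 22^2 = 484 ≡ 131 (mod 353)
4^256 ≡ 131^2 = 17161 ≡ 217 (mod 353)
352 = 256 + 64 + 32 in binary powers of 2.
So 4^352 ≡ 217 · 22 · 187 ≡ 1 (mod 353).
Since the result is 1, base 4 gives no evidence that 353 is composite.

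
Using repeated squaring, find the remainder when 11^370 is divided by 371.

354

11^1 ≡ 11 (mod 371)
11^2 ≡ 11^2 = 121 ≡ 121 (mod 371)
11^4 ≡ 121^2 = 14641 ≡ 172 (mod 371)
11^8 ≡ 172^2 = 29584 ≡ 275 (mod 371)
11^16 ≡ 275^2 = 75625 ≡ 312 (mod 371)
11^32 ≡ 312^2 = 97344 ≡ 142 (mod 371)
11^64 ≡ 142^2 = 20164 ≡ 130 (mod 371)
11^128 ≡ 130^2 = 16900 ≡ 205 (mod 371)
11^256 ≡ 205^2 = 42025 ≡ 102 (mod 371)
370 = 256 + 64 + 32 + 16 + 2 in binary powers of 2.
So 11^370 ≡ 102 · 130 · 142 · 312 · 121 ≡ 354 (mod 371).
Since 354 ≠ 1, base 11 is a Fermat witness: 371 is composite.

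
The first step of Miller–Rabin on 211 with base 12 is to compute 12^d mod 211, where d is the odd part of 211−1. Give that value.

211 − 1 = 210 = 2^1 · 105, so d = 105.
12^1 ≡ 12 (mod 211)
12^2 ≡ 12^2 = 144 ≡ 144 (mod 211)
12^4 ≡ 144^2 = 20736 ≡ 58 (mod 211)
12^8 ≡ 58^2 = 3364 ≡ 199 (mod 211)
12^16 ≡ 199^2 = 39601 ≡ 144 (mod 211)
12^32 ≡ 144^2 = 20736 ≡ 58 (mod 211)
12^64 ≡ 58^2 = 3364 ≡ 199 (mod 211)
105 = 64 + 32 + 8 + 1 in binary powers of 2.
So 12^105 ≡ 199 · 58 · 199 · 12 ≡ 210 (mod 211).
Since 12^d ≡ 210 (mod 211), base 12 does not prove 211 composite.

210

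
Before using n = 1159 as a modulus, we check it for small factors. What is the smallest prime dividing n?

19

1159 is odd.
Digit sum 16, not divisible by 3.
Ends in 9: not divisible by 5.
7: 1159 = 7·165 + 4
11: 1159 = 11·105 + 4
13: 1159 = 13·89 + 2
17: 1159 = 17·68 + 3
19: 1159 = 19·61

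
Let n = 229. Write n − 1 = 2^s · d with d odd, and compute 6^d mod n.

122

229 − 1 = 228 = 2^2 · 57, so d = 57.
6^1 ≡ 6 (mod 229)
6^2 ≡ 6^2 = 36 ≡ 36 (mod 229)
6^4 ≡ 36^2 = 1296 ≡ 151 (mod 229)
6^8 ≡ 151^2 = 22801 ≡ 130 (mod 229)
6^16 ≡ 130^2 = 16900 ≡ 183 (mod 229)
6^32 ≡ 183^2 = 33489 ≡ 55 (mod 229)
57 = 32 + 16 + 8 + 1 in binary powers of 2.
So 6^57 ≡ 55 · 183 · 130 · 6 ≡ 122 (mod 229).
Squaring chain: 122 → 228; reaches −1, so base 6 does not prove 229 composite.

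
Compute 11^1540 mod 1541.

11^1 ≡ 11 (mod 1541)
11^2 ≡ 11^2 = 121 ≡ 121 (mod 1541)
11^4 ≡ 121^2 = 14641 ≡ 772 (mod 1541)
11^8 ≡ 772^2 = 595984 ≡ 1158 (mod 1541)
11^16 ≡ 1158^2 = 1340964 ≡ 294 (mod 1541)
11^32 ≡ 294^2 = 86436 ≡ 140 (mod 1541)
11^64 ≡ 140^2 = 19600 ≡ 1108 (mod 1541)
11^128 ≡ 1108^2 = 1227664 ≡ 1028 (mod 1541)
11^256 ≡ 1028^2 = 1056784 ≡ 1199 (mod 1541)
11^512 ≡ 1199^2 = 1437601 ≡ 1389 (mod 1541)
11^1024 ≡ 1389^2 = 1929321 ≡ 1530 (mod 1541)
1540 = 1024 + 512 + 4 in binary powers of 2.
So 11^1540 ≡ 1530 · 1389 · 772 ≡ 967 (mod 1541).
Since 967 ≠ 1, base 11 is a Fermat witness: 1541 is composite.

967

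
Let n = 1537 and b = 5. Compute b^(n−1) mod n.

1035

5^1 ≡ 5 (mod 1537)
5^2 ≡ 5^2 = 25 ≡ 25 (mod 1537)
5^4 ≡ 25^2 = 625 ≡ 625 (mod 1537)
5^8 ≡ 625^2 = 390625 ≡ 227 (mod 1537)
5^16 ≡ 227^2 = 51529 ≡ 808 (mod 1537)
5^32 ≡ 808^2 = 652864 ≡ 1176 (mod 1537)
5^64 ≡ 1176^2 = 1382976 ≡ 1213 (mod 1537)
5^128 ≡ 1213^2 = 1471369 ≡ 460 (mod 1537)
5^256 ≡ 460^2 = 211600 ≡ 1031 (mod 1537)
5^512 ≡ 1031^2 = 1062961 ≡ 894 (mod 1537)
5^1024 ≡ 894^2 = 799236 ≡ 1533 (mod 1537)
1536 = 1024 + 512 in binary powers of 2.
So 5^1536 ≡ 1533 · 894 ≡ 1035 (mod 1537).
Since 1035 ≠ 1, base 5 is a Fermat witness: 1537 is composite.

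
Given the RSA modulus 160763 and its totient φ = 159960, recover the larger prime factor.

431

φ(n) = (p−1)(q−1) = n − (p+q) + 1, so p + q = 160763 − 159960 + 1 = 804.
p and q are the roots of t² − 804t + 160763 = 0.
Discriminant: 804² − 4·160763 = 646416 − 643052 = 3364; √3364 = 58.
q = (804 − 58)/2 = 373, p = (804 + 58)/2 = 431.
Check: 373 · 431 = 160763.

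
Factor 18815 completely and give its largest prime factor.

71

18815 = 5 · 3763
3763 = 53 · 71
71 is prime.
So 18815 = 5 · 53 · 71; the largest prime factor is 71.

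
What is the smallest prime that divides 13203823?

79

13203823 is odd.
Digit sum 22, not divisible by 3.
Ends in 3: not divisible by 5.
7: 13203823 = 7·1886260 + 3
11: 13203823 = 11·1200347 + 6
13: 13203823 = 13·1015678 + 9
17: 13203823 = 17·776695 + 8
19: 13203823 = 19·694938 + 1
23: 13203823 = 23·574079 + 6
29: 13203823 = 29·455304 + 7
31: 13203823 = 31·425929 + 24
37: 13203823 = 37·356860 + 3
41: 13203823 = 41·322044 + 19
43: 13203823 = 43·307065 + 28
47: 13203823 = 47·280932 + 19
53: 13203823 = 53·249128 + 39
59: 13203823 = 59·223793 + 36
61: 13203823 = 61·216456 + 7
67: 13203823 = 67·197071 + 66
71: 13203823 = 71·185969 + 24
73: 13203823 = 73·180874 + 21
79: 13203823 = 79·167137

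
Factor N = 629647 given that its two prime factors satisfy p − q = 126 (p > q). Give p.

859

Since p = q + 126, we have 629647 = q(q + 126), so q² + 126q − 629647 = 0.
Discriminant: 126² + 4·629647 = 15876 + 2518588 = 2534464; √2534464 = 1592.
q = (−126 + 1592)/2 = 733, and p = q + 126 = 859.
Check: 733 · 859 = 629647.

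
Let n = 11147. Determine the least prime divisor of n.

11147 is odd.
Digit sum 14, not divisible by 3.
Ends in 7: not divisible by 5.
7: 11147 = 7·1592 + 3
11: 11147 = 11·1013 + 4
13: 11147 = 13·857 + 6
17: 11147 = 17·655 + 12
19: 11147 = 19·586 + 13
23: 11147 = 23·484 + 15
29: 11147 = 29·384 + 11
31: 11147 = 31·359 + 18
37: 11147 = 37·301 + 10
41: 11147 = 41·271 + 36
43: 11147 = 43·259 + 10
47: 11147 = 47·237 + 8
53: 11147 = 53·210 + 17
59: 11147 = 59·188 + 55
61: 11147 = 61·182 + 45
67: 11147 = 67·166 + 25
71: 11147 = 71·157

71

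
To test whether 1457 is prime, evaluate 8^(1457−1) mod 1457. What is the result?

1093

8^1 ≡ 8 (mod 1457)
8^2 ≡ 8^2 = 64 ≡ 64 (mod 1457)
8^4 ≡ 64^2 = 4096 ≡ 1182 (mod 1457)
8^8 ≡ 1182^2 = 1397124 ≡ 1318 (mod 1457)
8^16 ≡ 1318^2 = 1737124 ≡ 380 (mod 1457)
8^32 ≡ 380^2 = 144400 ≡ 157 (mod 1457)
8^64 ≡ 157^2 = 24649 ≡ 1337 (mod 1457)
8^128 ≡ 1337^2 = 1787569 ≡ 1287 (mod 1457)
8^256 ≡ 1287^2 = 1656369 ≡ 1217 (mod 1457)
8^512 ≡ 1217^2 = 1481089 ≡ 777 (mod 1457)
8^1024 ≡ 777^2 = 603729 ≡ 531 (mod 1457)
1456 = 1024 + 256 + 128 + 32 + 16 in binary powers of 2.
So 8^1456 ≡ 531 · 1217 · 1287 · 157 · 380 ≡ 1093 (mod 1457).
Since 1093 ≠ 1, base 8 is a Fermat witness: 1457 is composite.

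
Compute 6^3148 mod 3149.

1781

6^1 ≡ 6 (mod 3149)
6^2 ≡ 6^2 = 36 ≡ 36 (mod 3149)
6^4 ≡ 36^2 = 1296 ≡ 1296 (mod 3149)
6^8 ≡ 1296^2 = 1679616 ≡ 1199 (mod 3149)
6^16 ≡ 1199^2 = 1437601 ≡ 1657 (mod 3149)
6^32 ≡ 1657^2 = 2745649 ≡ 2870 (mod 3149)
6^64 ≡ 2870^2 = 8236900 ≡ 2265 (mod 3149)
6^128 ≡ 2265^2 = 5130225 ≡ 504 (mod 3149)
6^256 ≡ 504^2 = 254016 ≡ 2096 (mod 3149)
6^512 ≡ 2096^2 = 4393216 ≡ 361 (mod 3149)
6^1024 ≡ 361^2 = 130321 ≡ 1212 (mod 3149)
6^2048 ≡ 1212^2 = 1468944 ≡ 1510 (mod 3149)
3148 = 2048 + 1024 + 64 + 8 + 4 in binary powers of 2.
So 6^3148 ≡ 1510 · 1212 · 2265 · 1199 · 1296 ≡ 1781 (mod 3149).
Since 1781 ≠ 1, base 6 is a Fermat witness: 3149 is composite.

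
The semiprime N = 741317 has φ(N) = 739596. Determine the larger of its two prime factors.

863

φ(n) = (p−1)(q−1) = n − (p+q) + 1, so p + q = 741317 − 739596 + 1 = 1722.
p and q are the roots of t² − 1722t + 741317 = 0.
Discriminant: 1722² − 4·741317 = 2965284 − 2965268 = 16; √16 = 4.
q = (1722 − 4)/2 = 859, p = (1722 + 4)/2 = 863.
Check: 859 · 863 = 741317.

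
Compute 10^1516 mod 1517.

10

10^1 ≡ 10 (mod 1517)
10^2 ≡ 10^2 = 100 ≡ 100 (mod 1517)
10^4 ≡ 100^2 = 10000 ≡ 898 (mod 1517)
10^8 ≡ 898^2 = 806404 ≡ 877 (mod 1517)
10^16 ≡ 877^2 = 769129 ≡ 10 (mod 1517)
10^32 ≡ 10^2 = 100 ≡ 100 (mod 1517)
10^64 ≡ 100^2 = 10000 ≡ 898 (mod 1517)
10^128 ≡ 898^2 = 806404 ≡ 877 (mod 1517)
10^256 ≡ 877^2 = 769129 ≡ 10 (mod 1517)
10^512 ≡ 10^2 = 100 ≡ 100 (mod 1517)
10^1024 ≡ 100^2 = 10000 ≡ 898 (mod 1517)
1516 = 1024 + 256 + 128 + 64 + 32 + 8 + 4 in binary powers of 2.
So 10^1516 ≡ 898 · 10 · 877 · 898 · 100 · 877 · 898 ≡ 10 (mod 1517).
Since 10 ≠ 1, base 10 is a Fermat witness: 1517 is composite.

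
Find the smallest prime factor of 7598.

7598 is even: 2 divides it.

2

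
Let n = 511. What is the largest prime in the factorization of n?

511 = 7 · 73
73 is prime.
So 511 = 7 · 73; the largest prime factor is 73.

73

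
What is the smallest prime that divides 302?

302 is even: 2 divides it.

2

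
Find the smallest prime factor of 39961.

39961 is odd.
Digit sum 28, not divisible by 3.
Ends in 1: not divisible by 5.
7: 39961 = 7·5708 + 5
11: 39961 = 11·3632 + 9
13: 39961 = 13·3073 + 12
17: 39961 = 17·2350 + 11
19: 39961 = 19·2103 + 4
23: 39961 = 23·1737 + 10
29: 39961 = 29·1377 + 28
31: 39961 = 31·1289 + 2
37: 39961 = 37·1080 + 1
41: 39961 = 41·974 + 27
43: 39961 = 43·929 + 14
47: 39961 = 47·850 + 11
53: 39961 = 53·753 + 52
59: 39961 = 59·677 + 18
61: 39961 = 61·655 + 6
67: 39961 = 67·596 + 29
71: 39961 = 71·562 + 59
73: 39961 = 73·547 + 30
79: 39961 = 79·505 + 66
83: 39961 = 83·481 + 38
89: 39961 = 89·449

89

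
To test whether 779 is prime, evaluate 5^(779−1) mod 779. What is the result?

720

5^1 ≡ 5 (mod 779)
5^2 ≡ 5^2 = 25 ≡ 25 (mod 779)
5^4 ≡ 25^2 = 625 ≡ 625 (mod 779)
5^8 ≡ 625^2 = 390625 ≡ 346 (mod 779)
5^16 ≡ 346^2 = 119716 ≡ 529 (mod 779)
5^32 ≡ 529^2 = 279841 ≡ 180 (mod 779)
5^64 ≡ 180^2 = 32400 ≡ 461 (mod 779)
5^128 ≡ 461^2 = 212521 ≡ 633 (mod 779)
5^256 ≡ 633^2 = 400689 ≡ 283 (mod 779)
5^512 ≡ 283^2 = 80089 ≡ 631 (mod 779)
778 = 512 + 256 + 8 + 2 in binary powers of 2.
So 5^778 ≡ 631 · 283 · 346 · 25 ≡ 720 (mod 779).
Since 720 ≠ 1, base 5 is a Fermat witness: 779 is composite.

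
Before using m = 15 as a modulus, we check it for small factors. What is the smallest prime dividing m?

15 is odd.
Digit sum 6, divisible by 3.

3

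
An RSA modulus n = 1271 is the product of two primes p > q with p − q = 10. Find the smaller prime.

Since p = q + 10, we have 1271 = q(q + 10), so q² + 10q − 1271 = 0.
Discriminant: 10² + 4·1271 = 100 + 5084 = 5184; √5184 = 72.
q = (−10 + 72)/2 = 31, and p = q + 10 = 41.
Check: 31 · 41 = 1271.

31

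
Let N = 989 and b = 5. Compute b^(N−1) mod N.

5^1 ≡ 5 (mod 989)
5^2 ≡ 5^2 = 25 ≡ 25 (mod 989)
5^4 ≡ 25^2 = 625 ≡ 625 (mod 989)
5^8 ≡ 625^2 = 390625 ≡ 959 (mod 989)
5^16 ≡ 959^2 = 919681 ≡ 900 (mod 989)
5^32 ≡ 900^2 = 810000 ≡ 9 (mod 989)
5^64 ≡ 9^2 = 81 ≡ 81 (mod 989)
5^128 ≡ 81^2 = 6561 ≡ 627 (mod 989)
5^256 ≡ 627^2 = 393129 ≡ 496 (mod 989)
5^512 ≡ 496^2 = 246016 ≡ 744 (mod 989)
988 = 512 + 256 + 128 + 64 + 16 + 8 + 4 in binary powers of 2.
So 5^988 ≡ 744 · 496 · 627 · 81 · 900 · 959 · 625 ≡ 81 (mod 989).
Since 81 ≠ 1, base 5 is a Fermat witness: 989 is composite.

81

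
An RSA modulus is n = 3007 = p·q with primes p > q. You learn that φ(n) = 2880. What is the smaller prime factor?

31

φ(n) = (p−1)(q−1) = n − (p+q) + 1, so p + q = 3007 − 2880 + 1 = 128.
p and q are the roots of t² − 128t + 3007 = 0.
Discriminant: 128² − 4·3007 = 16384 − 12028 = 4356; √4356 = 66.
q = (128 − 66)/2 = 31, p = (128 + 66)/2 = 97.
Check: 31 · 97 = 3007.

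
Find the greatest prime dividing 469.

67

469 = 7 · 67
67 is prime.
So 469 = 7 · 67; the largest prime factor is 67.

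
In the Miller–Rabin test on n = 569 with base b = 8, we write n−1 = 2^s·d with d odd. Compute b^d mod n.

569 − 1 = 568 = 2^3 · 71, so d = 71.
8^1 ≡ 8 (mod 569)
8^2 ≡ 8^2 = 64 ≡ 64 (mod 569)
8^4 ≡ 64^2 = 4096 ≡ 113 (mod 569)
8^8 ≡ 113^2 = 12769 ≡ 251 (mod 569)
8^16 ≡ 251^2 = 63001 ≡ 411 (mod 569)
8^32 ≡ 411^2 = 168921 ≡ 497 (mod 569)
8^64 ≡ 497^2 = 247009 ≡ 63 (mod 569)
71 = 64 + 4 + 2 + 1 in binary powers of 2.
So 8^71 ≡ 63 · 113 · 64 · 8 ≡ 483 (mod 569).
Squaring chain: 483 → 568 → 1; reaches −1, so base 8 does not prove 569 composite.

483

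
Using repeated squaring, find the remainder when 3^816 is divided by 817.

121

3^1 ≡ 3 (mod 817)
3^2 ≡ 3^2 = 9 ≡ 9 (mod 817)
3^4 ≡ 9^2 = 81 ≡ 81 (mod 817)
3^8 ≡ 81^2 = 6561 ≡ 25 (mod 817)
3^16 ≡ 25^2 = 625 ≡ 625 (mod 817)
3^32 ≡ 625^2 = 390625 ≡ 99 (mod 817)
3^64 ≡ 99^2 = 9801 ≡ 814 (mod 817)
3^128 ≡ 814^2 = 662596 ≡ 9 (mod 817)
3^256 ≡ 9^2 = 81 ≡ 81 (mod 817)
3^512 ≡ 81^2 = 6561 ≡ 25 (mod 817)
816 = 512 + 256 + 32 + 16 in binary powers of 2.
So 3^816 ≡ 25 · 81 · 99 · 625 ≡ 121 (mod 817).
Since 121 ≠ 1, base 3 is a Fermat witness: 817 is composite.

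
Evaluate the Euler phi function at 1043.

Factor: 1043 = 7 · 149.
φ(1043) = (7−1) · (149−1) = 6 · 148 = 888.

888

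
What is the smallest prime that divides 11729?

11729 is odd.
Digit sum 20, not divisible by 3.
Ends in 9: not divisible by 5.
7: 11729 = 7·1675 + 4
11: 11729 = 11·1066 + 3
13: 11729 = 13·902 + 3
17: 11729 = 17·689 + 16
19: 11729 = 19·617 + 6
23: 11729 = 23·509 + 22
29: 11729 = 29·404 + 13
31: 11729 = 31·378 + 11
37: 11729 = 37·317

37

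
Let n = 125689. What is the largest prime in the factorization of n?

125689 = 37 · 3397
3397 = 43 · 79
79 is prime.
So 125689 = 37 · 43 · 79; the largest prime factor is 79.

79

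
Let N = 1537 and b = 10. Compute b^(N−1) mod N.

10^1 ≡ 10 (mod 1537)
10^2 ≡ 10^2 = 100 ≡ 100 (mod 1537)
10^4 ≡ 100^2 = 10000 ≡ 778 (mod 1537)
10^8 ≡ 778^2 = 605284 ≡ 1243 (mod 1537)
10^16 ≡ 1243^2 = 1545049 ≡ 364 (mod 1537)
10^32 ≡ 364^2 = 132496 ≡ 314 (mod 1537)
10^64 ≡ 314^2 = 98596 ≡ 228 (mod 1537)
10^128 ≡ 228^2 = 51984 ≡ 1263 (mod 1537)
10^256 ≡ 1263^2 = 1595169 ≡ 1300 (mod 1537)
10^512 ≡ 1300^2 = 1690000 ≡ 837 (mod 1537)
10^1024 ≡ 837^2 = 700569 ≡ 1234 (mod 1537)
1536 = 1024 + 512 in binary powers of 2.
So 10^1536 ≡ 1234 · 837 ≡ 1531 (mod 1537).
Since 1531 ≠ 1, base 10 is a Fermat witness: 1537 is composite.

1531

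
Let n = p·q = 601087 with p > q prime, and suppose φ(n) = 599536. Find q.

φ(n) = (p−1)(q−1) = n − (p+q) + 1, so p + q = 601087 − 599536 + 1 = 1552.
p and q are the roots of t² − 1552t + 601087 = 0.
Discriminant: 1552² − 4·601087 = 2408704 − 2404348 = 4356; √4356 = 66.
q = (1552 − 66)/2 = 743, p = (1552 + 66)/2 = 809.
Check: 743 · 809 = 601087.

743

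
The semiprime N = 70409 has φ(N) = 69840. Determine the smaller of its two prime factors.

181

φ(n) = (p−1)(q−1) = n − (p+q) + 1, so p + q = 70409 − 69840 + 1 = 570.
p and q are the roots of t² − 570t + 70409 = 0.
Discriminant: 570² − 4·70409 = 324900 − 281636 = 43264; √43264 = 208.
q = (570 − 208)/2 = 181, p = (570 + 208)/2 = 389.
Check: 181 · 389 = 70409.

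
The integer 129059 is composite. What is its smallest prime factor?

7

129059 is odd.
Digit sum 26, not divisible by 3.
Ends in 9: not divisible by 5.
7: 129059 = 7·18437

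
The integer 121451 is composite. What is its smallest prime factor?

11

121451 is odd.
Digit sum 14, not divisible by 3.
Ends in 1: not divisible by 5.
7: 121451 = 7·17350 + 1
11: 121451 = 11·11041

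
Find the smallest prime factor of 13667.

79

13667 is odd.
Digit sum 23, not divisible by 3.
Ends in 7: not divisible by 5.
7: 13667 = 7·1952 + 3
11: 13667 = 11·1242 + 5
13: 13667 = 13·1051 + 4
17: 13667 = 17·803 + 16
19: 13667 = 19·719 + 6
23: 13667 = 23·594 + 5
29: 13667 = 29·471 + 8
31: 13667 = 31·440 + 27
37: 13667 = 37·369 + 14
41: 13667 = 41·333 + 14
43: 13667 = 43·317 + 36
47: 13667 = 47·290 + 37
53: 13667 = 53·257 + 46
59: 13667 = 59·231 + 38
61: 13667 = 61·224 + 3
67: 13667 = 67·203 + 66
71: 13667 = 71·192 + 35
73: 13667 = 73·187 + 16
79: 13667 = 79·173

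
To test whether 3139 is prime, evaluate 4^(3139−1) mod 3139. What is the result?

4^1 ≡ 4 (mod 3139)
4^2 ≡ 4^2 = 16 ≡ 16 (mod 3139)
4^4 ≡ 16^2 = 256 ≡ 256 (mod 3139)
4^8 ≡ 256^2 = 65536 ≡ 2756 (mod 3139)
4^16 ≡ 2756^2 = 7595536 ≡ 2295 (mod 3139)
4^32 ≡ 2295^2 = 5267025 ≡ 2922 (mod 3139)
4^64 ≡ 2922^2 = 8538084 ≡ 4 (mod 3139)
4^128 ≡ 4^2 = 16 ≡ 16 (mod 3139)
4^256 ≡ 16^2 = 256 ≡ 256 (mod 3139)
4^512 ≡ 256^2 = 65536 ≡ 2756 (mod 3139)
4^1024 ≡ 2756^2 = 7595536 ≡ 2295 (mod 3139)
4^2048 ≡ 2295^2 = 5267025 ≡ 2922 (mod 3139)
3138 = 2048 + 1024 + 64 + 2 in binary powers of 2.
So 4^3138 ≡ 2922 · 2295 · 4 · 16 ≡ 446 (mod 3139).
Since 446 ≠ 1, base 4 is a Fermat witness: 3139 is composite.

446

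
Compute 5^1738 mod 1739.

474

5^1 ≡ 5 (mod 1739)
5^2 ≡ 5^2 = 25 ≡ 25 (mod 1739)
5^4 ≡ 25^2 = 625 ≡ 625 (mod 1739)
5^8 ≡ 625^2 = 390625 ≡ 1089 (mod 1739)
5^16 ≡ 1089^2 = 1185921 ≡ 1662 (mod 1739)
5^32 ≡ 1662^2 = 2762244 ≡ 712 (mod 1739)
5^64 ≡ 712^2 = 506944 ≡ 895 (mod 1739)
5^128 ≡ 895^2 = 801025 ≡ 1085 (mod 1739)
5^256 ≡ 1085^2 = 1177225 ≡ 1661 (mod 1739)
5^512 ≡ 1661^2 = 2758921 ≡ 867 (mod 1739)
5^1024 ≡ 867^2 = 751689 ≡ 441 (mod 1739)
1738 = 1024 + 512 + 128 + 64 + 8 + 2 in binary powers of 2.
So 5^1738 ≡ 441 · 867 · 1085 · 895 · 1089 · 25 ≡ 474 (mod 1739).
Since 474 ≠ 1, base 5 is a Fermat witness: 1739 is composite.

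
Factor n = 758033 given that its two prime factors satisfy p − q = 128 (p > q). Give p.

Since p = q + 128, we have 758033 = q(q + 128), so q² + 128q − 758033 = 0.
Discriminant: 128² + 4·758033 = 16384 + 3032132 = 3048516; √3048516 = 1746.
q = (−128 + 1746)/2 = 809, and p = q + 128 = 937.
Check: 809 · 937 = 758033.

937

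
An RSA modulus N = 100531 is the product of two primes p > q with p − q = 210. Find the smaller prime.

Since p = q + 210, we have 100531 = q(q + 210), so q² + 210q − 100531 = 0.
Discriminant: 210² + 4·100531 = 44100 + 402124 = 446224; √446224 = 668.
q = (−210 + 668)/2 = 229, and p = q + 210 = 439.
Check: 229 · 439 = 100531.

229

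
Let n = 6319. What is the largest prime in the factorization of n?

6319 = 71 · 89
89 is prime.
So 6319 = 71 · 89; the largest prime factor is 89.

89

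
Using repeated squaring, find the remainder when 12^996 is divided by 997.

12^1 ≡ 12 (mod 997)
12^2 ≡ 12^2 = 144 ≡ 144 (mod 997)
12^4 ≡ 144^2 = 20736 ≡ 796 (mod 997)
12^8 ≡ 796^2 = 633616 ≡ 521 (mod 997)
12^16 ≡ 521^2 = 271441 ≡ 257 (mod 997)
12^32 ≡ 257^2 = 66049 ≡ 247 (mod 997)
12^64 ≡ 247^2 = 61009 ≡ 192 (mod 997)
12^128 ≡ 192^2 = 36864 ≡ 972 (mod 997)
12^256 ≡ 972^2 = 944784 ≡ 625 (mod 997)
12^512 ≡ 625^2 = 390625 ≡ 798 (mod 997)
996 = 512 + 256 + 128 + 64 + 32 + 4 in binary powers of 2.
So 12^996 ≡ 798 · 625 · 972 · 192 · 247 · 796 ≡ 1 (mod 997).
Since the result is 1, base 12 gives no evidence that 997 is composite.

1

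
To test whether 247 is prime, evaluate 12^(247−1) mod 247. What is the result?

12^1 ≡ 12 (mod 247)
12^2 ≡ 12^2 = 144 ≡ 144 (mod 247)
12^4 ≡ 144^2 = 20736 ≡ 235 (mod 247)
12^8 ≡ 235^2 = 55225 ≡ 144 (mod 247)
12^16 ≡ 144^2 = 20736 ≡ 235 (mod 247)
12^32 ≡ 235^2 = 55225 ≡ 144 (mod 247)
12^64 ≡ 144^2 = 20736 ≡ 235 (mod 247)
12^128 ≡ 235^2 = 55225 ≡ 144 (mod 247)
246 = 128 + 64 + 32 + 16 + 4 + 2 in binary powers of 2.
So 12^246 ≡ 144 · 235 · 144 · 235 · 235 · 144 ≡ 1 (mod 247).
Since the result is 1, base 12 gives no evidence that 247 is composite.

1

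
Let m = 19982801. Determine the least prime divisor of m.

19982801 is odd.
Digit sum 38, not divisible by 3.
Ends in 1: not divisible by 5.
7: 19982801 = 7·2854685 + 6
11: 19982801 = 11·1816618 + 3
13: 19982801 = 13·1537138 + 7
17: 19982801 = 17·1175458 + 15
19: 19982801 = 19·1051726 + 7
23: 19982801 = 23·868817 + 10
29: 19982801 = 29·689062 + 3
31: 19982801 = 31·644606 + 15
37: 19982801 = 37·540075 + 26
41: 19982801 = 41·487385 + 16
43: 19982801 = 43·464716 + 13
47: 19982801 = 47·425165 + 46
53: 19982801 = 53·377033 + 52
59: 19982801 = 59·338691 + 32
61: 19982801 = 61·327586 + 55
67: 19982801 = 67·298250 + 51
71: 19982801 = 71·281447 + 64
73: 19982801 = 73·273737

73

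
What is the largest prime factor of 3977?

3977 = 41 · 97
97 is prime.
So 3977 = 41 · 97; the largest prime factor is 97.

97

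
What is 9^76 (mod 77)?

9^1 ≡ 9 (mod 77)
9^2 ≡ 9^2 = 81 ≡ 4 (mod 77)
9^4 ≡ 4^2 = 16 ≡ 16 (mod 77)
9^8 ≡ 16^2 = 256 ≡ 25 (mod 77)
9^16 ≡ 25^2 = 625 ≡ 9 (mod 77)
9^32 ≡ 9^2 = 81 ≡ 4 (mod 77)
9^64 ≡ 4^2 = 16 ≡ 16 (mod 77)
76 = 64 + 8 + 4 in binary powers of 2.
So 9^76 ≡ 16 · 25 · 16 ≡ 9 (mod 77).
Since 9 ≠ 1, base 9 is a Fermat witness: 77 is composite.

9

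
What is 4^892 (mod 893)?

61

4^1 ≡ 4 (mod 893)
4^2 ≡ 4^2 = 16 ≡ 16 (mod 893)
4^4 ≡ 16^2 = 256 ≡ 256 (mod 893)
4^8 ≡ 256^2 = 65536 ≡ 347 (mod 893)
4^16 ≡ 347^2 = 120409 ≡ 747 (mod 893)
4^32 ≡ 747^2 = 558009 ≡ 777 (mod 893)
4^64 ≡ 777^2 = 603729 ≡ 61 (mod 893)
4^128 ≡ 61^2 = 3721 ≡ 149 (mod 893)
4^256 ≡ 149^2 = 22201 ≡ 769 (mod 893)
4^512 ≡ 769^2 = 591361 ≡ 195 (mod 893)
892 = 512 + 256 + 64 + 32 + 16 + 8 + 4 in binary powers of 2.
So 4^892 ≡ 195 · 769 · 61 · 777 · 747 · 347 · 256 ≡ 61 (mod 893).
Since 61 ≠ 1, base 4 is a Fermat witness: 893 is composite.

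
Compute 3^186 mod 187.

3^1 ≡ 3 (mod 187)
3^2 ≡ 3^2 = 9 ≡ 9 (mod 187)
3^4 ≡ 9^2 = 81 ≡ 81 (mod 187)
3^8 ≡ 81^2 = 6561 ≡ 16 (mod 187)
3^16 ≡ 16^2 = 256 ≡ 69 (mod 187)
3^32 ≡ 69^2 = 4761 ≡ 86 (mod 187)
3^64 ≡ 86^2 = 7396 ≡ 103 (mod 187)
3^128 ≡ 103^2 = 10609 ≡ 137 (mod 187)
186 = 128 + 32 + 16 + 8 + 2 in binary powers of 2.
So 3^186 ≡ 137 · 86 · 69 · 16 · 9 ≡ 25 (mod 187).
Since 25 ≠ 1, base 3 is a Fermat witness: 187 is composite.

25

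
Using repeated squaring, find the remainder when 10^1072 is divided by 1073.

750

10^1 ≡ 10 (mod 1073)
10^2 ≡ 10^2 = 100 ≡ 100 (mod 1073)
10^4 ≡ 100^2 = 10000 ≡ 343 (mod 1073)
10^8 ≡ 343^2 = 117649 ≡ 692 (mod 1073)
10^16 ≡ 692^2 = 478864 ≡ 306 (mod 1073)
10^32 ≡ 306^2 = 93636 ≡ 285 (mod 1073)
10^64 ≡ 285^2 = 81225 ≡ 750 (mod 1073)
10^128 ≡ 750^2 = 562500 ≡ 248 (mod 1073)
10^256 ≡ 248^2 = 61504 ≡ 343 (mod 1073)
10^512 ≡ 343^2 = 117649 ≡ 692 (mod 1073)
10^1024 ≡ 692^2 = 478864 ≡ 306 (mod 1073)
1072 = 1024 + 32 + 16 in binary powers of 2.
So 10^1072 ≡ 306 · 285 · 306 ≡ 750 (mod 1073).
Since 750 ≠ 1, base 10 is a Fermat witness: 1073 is composite.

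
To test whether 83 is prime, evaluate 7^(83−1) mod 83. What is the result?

1

7^1 ≡ 7 (mod 83)
7^2 ≡ 7^2 = 49 ≡ 49 (mod 83)
7^4 ≡ 49^2 = 2401 ≡ 77 (mod 83)
7^8 ≡ 77^2 = 5929 ≡ 36 (mod 83)
7^16 ≡ 36^2 = 1296 ≡ 51 (mod 83)
7^32 ≡ 51^2 = 2601 ≡ 28 (mod 83)
7^64 ≡ 28^2 = 784 ≡ 37 (mod 83)
82 = 64 + 16 + 2 in binary powers of 2.
So 7^82 ≡ 37 · 51 · 49 ≡ 1 (mod 83).
Since the result is 1, base 7 gives no evidence that 83 is composite.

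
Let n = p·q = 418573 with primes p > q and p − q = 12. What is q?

641

Since p = q + 12, we have 418573 = q(q + 12), so q² + 12q − 418573 = 0.
Discriminant: 12² + 4·418573 = 144 + 1674292 = 1674436; √1674436 = 1294.
q = (−12 + 1294)/2 = 641, and p = q + 12 = 653.
Check: 641 · 653 = 418573.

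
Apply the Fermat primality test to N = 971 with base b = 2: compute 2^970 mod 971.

2^1 ≡ 2 (mod 971)
2^2 ≡ 2^2 = 4 ≡ 4 (mod 971)
2^4 ≡ 4^2 = 16 ≡ 16 (mod 971)
2^8 ≡ 16^2 = 256 ≡ 256 (mod 971)
2^16 ≡ 256^2 = 65536 ≡ 479 (mod 971)
2^32 ≡ 479^2 = 229441 ≡ 285 (mod 971)
2^64 ≡ 285^2 = 81225 ≡ 632 (mod 971)
2^128 ≡ 632^2 = 399424 ≡ 343 (mod 971)
2^256 ≡ 343^2 = 117649 ≡ 158 (mod 971)
2^512 ≡ 158^2 = 24964 ≡ 689 (mod 971)
970 = 512 + 256 + 128 + 64 + 8 + 2 in binary powers of 2.
So 2^970 ≡ 689 · 158 · 343 · 632 · 256 · 4 ≡ 1 (mod 971).
Since the result is 1, base 2 gives no evidence that 971 is composite.

1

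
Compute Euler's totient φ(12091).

Factor: 12091 = 107 · 113.
φ(12091) = (107−1) · (113−1) = 106 · 112 = 11872.

11872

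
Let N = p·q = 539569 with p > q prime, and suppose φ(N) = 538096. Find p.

φ(n) = (p−1)(q−1) = n − (p+q) + 1, so p + q = 539569 − 538096 + 1 = 1474.
p and q are the roots of t² − 1474t + 539569 = 0.
Discriminant: 1474² − 4·539569 = 2172676 − 2158276 = 14400; √14400 = 120.
q = (1474 − 120)/2 = 677, p = (1474 + 120)/2 = 797.
Check: 677 · 797 = 539569.

797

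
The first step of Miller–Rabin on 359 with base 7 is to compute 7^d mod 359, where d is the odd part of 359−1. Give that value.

358

359 − 1 = 358 = 2^1 · 179, so d = 179.
7^1 ≡ 7 (mod 359)
7^2 ≡ 7^2 = 49 ≡ 49 (mod 359)
7^4 ≡ 49^2 = 2401 ≡ 247 (mod 359)
7^8 ≡ 247^2 = 61009 ≡ 338 (mod 359)
7^16 ≡ 338^2 = 114244 ≡ 82 (mod 359)
7^32 ≡ 82^2 = 6724 ≡ 262 (mod 359)
7^64 ≡ 262^2 = 68644 ≡ 75 (mod 359)
7^128 ≡ 75^2 = 5625 ≡ 240 (mod 359)
179 = 128 + 32 + 16 + 2 + 1 in binary powers of 2.
So 7^179 ≡ 240 · 262 · 82 · 49 · 7 ≡ 358 (mod 359).
Since 7^d ≡ 358 (mod 359), base 7 does not prove 359 composite.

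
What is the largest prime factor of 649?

59

649 = 11 · 59
59 is prime.
So 649 = 11 · 59; the largest prime factor is 59.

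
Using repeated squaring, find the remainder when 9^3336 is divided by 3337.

714

9^1 ≡ 9 (mod 3337)
9^2 ≡ 9^2 = 81 ≡ 81 (mod 3337)
9^4 ≡ 81^2 = 6561 ≡ 3224 (mod 3337)
9^8 ≡ 3224^2 = 10394176 ≡ 2758 (mod 3337)
9^16 ≡ 2758^2 = 7606564 ≡ 1541 (mod 3337)
9^32 ≡ 1541^2 = 2374681 ≡ 2074 (mod 3337)
9^64 ≡ 2074^2 = 4301476 ≡ 83 (mod 3337)
9^128 ≡ 83^2 = 6889 ≡ 215 (mod 3337)
9^256 ≡ 215^2 = 46225 ≡ 2844 (mod 3337)
9^512 ≡ 2844^2 = 8088336 ≡ 2785 (mod 3337)
9^1024 ≡ 2785^2 = 7756225 ≡ 1037 (mod 3337)
9^2048 ≡ 1037^2 = 1075369 ≡ 855 (mod 3337)
3336 = 2048 + 1024 + 256 + 8 in binary powers of 2.
So 9^3336 ≡ 855 · 1037 · 2844 · 2758 ≡ 714 (mod 3337).
Since 714 ≠ 1, base 9 is a Fermat witness: 3337 is composite.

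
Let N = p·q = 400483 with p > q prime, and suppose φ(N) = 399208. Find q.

557

φ(n) = (p−1)(q−1) = n − (p+q) + 1, so p + q = 400483 − 399208 + 1 = 1276.
p and q are the roots of t² − 1276t + 400483 = 0.
Discriminant: 1276² − 4·400483 = 1628176 − 1601932 = 26244; √26244 = 162.
q = (1276 − 162)/2 = 557, p = (1276 + 162)/2 = 719.
Check: 557 · 719 = 400483.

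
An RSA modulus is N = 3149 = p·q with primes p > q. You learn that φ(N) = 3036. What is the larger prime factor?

67

φ(n) = (p−1)(q−1) = n − (p+q) + 1, so p + q = 3149 − 3036 + 1 = 114.
p and q are the roots of t² − 114t + 3149 = 0.
Discriminant: 114² − 4·3149 = 12996 − 12596 = 400; √400 = 20.
q = (114 − 20)/2 = 47, p = (114 + 20)/2 = 67.
Check: 47 · 67 = 3149.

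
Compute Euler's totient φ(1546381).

1499472

Factor: 1546381 = 53 · 163 · 179.
φ(1546381) = (53−1) · (163−1) · (179−1) = 52 · 162 · 178 = 1499472.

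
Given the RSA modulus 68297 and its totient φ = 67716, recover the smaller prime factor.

163

φ(n) = (p−1)(q−1) = n − (p+q) + 1, so p + q = 68297 − 67716 + 1 = 582.
p and q are the roots of t² − 582t + 68297 = 0.
Discriminant: 582² − 4·68297 = 338724 − 273188 = 65536; √65536 = 256.
q = (582 − 256)/2 = 163, p = (582 + 256)/2 = 419.
Check: 163 · 419 = 68297.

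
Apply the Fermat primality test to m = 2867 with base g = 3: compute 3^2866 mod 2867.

1095

3^1 ≡ 3 (mod 2867)
3^2 ≡ 3^2 = 9 ≡ 9 (mod 2867)
3^4 ≡ 9^2 = 81 ≡ 81 (mod 2867)
3^8 ≡ 81^2 = 6561 ≡ 827 (mod 2867)
3^16 ≡ 827^2 = 683929 ≡ 1583 (mod 2867)
3^32 ≡ 1583^2 = 2505889 ≡ 131 (mod 2867)
3^64 ≡ 131^2 = 17161 ≡ 2826 (mod 2867)
3^128 ≡ 2826^2 = 7986276 ≡ 1681 (mod 2867)
3^256 ≡ 1681^2 = 2825761 ≡ 1766 (mod 2867)
3^512 ≡ 1766^2 = 3118756 ≡ 2327 (mod 2867)
3^1024 ≡ 2327^2 = 5414929 ≡ 2033 (mod 2867)
3^2048 ≡ 2033^2 = 4133089 ≡ 1742 (mod 2867)
2866 = 2048 + 512 + 256 + 32 + 16 + 2 in binary powers of 2.
So 3^2866 ≡ 1742 · 2327 · 1766 · 131 · 1583 · 9 ≡ 1095 (mod 2867).
Since 1095 ≠ 1, base 3 is a Fermat witness: 2867 is composite.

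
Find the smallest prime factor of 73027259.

73027259 is odd.
Digit sum 35, not divisible by 3.
Ends in 9: not divisible by 5.
7: 73027259 = 7·10432465 + 4
11: 73027259 = 11·6638841 + 8
13: 73027259 = 13·5617481 + 6
17: 73027259 = 17·4295721 + 2
19: 73027259 = 19·3843539 + 18
23: 73027259 = 23·3175098 + 5
29: 73027259 = 29·2518181 + 10
31: 73027259 = 31·2355718 + 1
37: 73027259 = 37·1973709 + 26
41: 73027259 = 41·1781152 + 27
43: 73027259 = 43·1698308 + 15
47: 73027259 = 47·1553771 + 22
53: 73027259 = 53·1377872 + 43
59: 73027259 = 59·1237750 + 9
61: 73027259 = 61·1197168 + 11
67: 73027259 = 67·1089959 + 6
71: 73027259 = 71·1028552 + 67
73: 73027259 = 73·1000373 + 30
79: 73027259 = 79·924395 + 54
83: 73027259 = 83·879846 + 41
89: 73027259 = 89·820531

89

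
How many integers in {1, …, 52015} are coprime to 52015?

Factor: 52015 = 5 · 101 · 103.
φ(52015) = (5−1) · (101−1) · (103−1) = 4 · 100 · 102 = 40800.

40800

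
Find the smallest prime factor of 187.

11

187 is odd.
Digit sum 16, not divisible by 3.
Ends in 7: not divisible by 5.
7: 187 = 7·26 + 5
11: 187 = 11·17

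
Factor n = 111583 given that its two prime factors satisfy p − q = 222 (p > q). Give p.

Since p = q + 222, we have 111583 = q(q + 222), so q² + 222q − 111583 = 0.
Discriminant: 222² + 4·111583 = 49284 + 446332 = 495616; √495616 = 704.
q = (−222 + 704)/2 = 241, and p = q + 222 = 463.
Check: 241 · 463 = 111583.

463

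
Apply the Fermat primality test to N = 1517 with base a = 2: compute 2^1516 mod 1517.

756

2^1 ≡ 2 (mod 1517)
2^2 ≡ 2^2 = 4 ≡ 4 (mod 1517)
2^4 ≡ 4^2 = 16 ≡ 16 (mod 1517)
2^8 ≡ 16^2 = 256 ≡ 256 (mod 1517)
2^16 ≡ 256^2 = 65536 ≡ 305 (mod 1517)
2^32 ≡ 305^2 = 93025 ≡ 488 (mod 1517)
2^64 ≡ 488^2 = 238144 ≡ 1492 (mod 1517)
2^128 ≡ 1492^2 = 2226064 ≡ 625 (mod 1517)
2^256 ≡ 625^2 = 390625 ≡ 756 (mod 1517)
2^512 ≡ 756^2 = 571536 ≡ 1144 (mod 1517)
2^1024 ≡ 1144^2 = 1308736 ≡ 1082 (mod 1517)
1516 = 1024 + 256 + 128 + 64 + 32 + 8 + 4 in binary powers of 2.
So 2^1516 ≡ 1082 · 756 · 625 · 1492 · 488 · 256 · 16 ≡ 756 (mod 1517).
Since 756 ≠ 1, base 2 is a Fermat witness: 1517 is composite.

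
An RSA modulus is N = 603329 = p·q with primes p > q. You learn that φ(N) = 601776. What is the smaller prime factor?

φ(n) = (p−1)(q−1) = n − (p+q) + 1, so p + q = 603329 − 601776 + 1 = 1554.
p and q are the roots of t² − 1554t + 603329 = 0.
Discriminant: 1554² − 4·603329 = 2414916 − 2413316 = 1600; √1600 = 40.
q = (1554 − 40)/2 = 757, p = (1554 + 40)/2 = 797.
Check: 757 · 797 = 603329.

757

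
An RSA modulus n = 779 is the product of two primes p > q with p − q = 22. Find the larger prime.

Since p = q + 22, we have 779 = q(q + 22), so q² + 22q − 779 = 0.
Discriminant: 22² + 4·779 = 484 + 3116 = 3600; √3600 = 60.
q = (−22 + 60)/2 = 19, and p = q + 22 = 41.
Check: 19 · 41 = 779.

41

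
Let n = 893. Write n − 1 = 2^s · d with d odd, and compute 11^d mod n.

893 − 1 = 892 = 2^2 · 223, so d = 223.
11^1 ≡ 11 (mod 893)
11^2 ≡ 11^2 = 121 ≡ 121 (mod 893)
11^4 ≡ 121^2 = 14641 ≡ 353 (mod 893)
11^8 ≡ 353^2 = 124609 ≡ 482 (mod 893)
11^16 ≡ 482^2 = 232324 ≡ 144 (mod 893)
11^32 ≡ 144^2 = 20736 ≡ 197 (mod 893)
11^64 ≡ 197^2 = 38809 ≡ 410 (mod 893)
11^128 ≡ 410^2 = 168100 ≡ 216 (mod 893)
223 = 128 + 64 + 16 + 8 + 4 + 2 + 1 in binary powers of 2.
So 11^223 ≡ 216 · 410 · 144 · 482 · 353 · 121 · 11 ≡ 467 (mod 893).
Squaring chain: 467 → 197; never reaches −1, so base 11 is a Miller–Rabin witness that 893 is composite.

467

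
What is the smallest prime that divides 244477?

244477 is odd.
Digit sum 28, not divisible by 3.
Ends in 7: not divisible by 5.
7: 244477 = 7·34925 + 2
11: 244477 = 11·22225 + 2
13: 244477 = 13·18805 + 12
17: 244477 = 17·14381

17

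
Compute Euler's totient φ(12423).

Factor: 12423 = 3 · 41 · 101.
φ(12423) = (3−1) · (41−1) · (101−1) = 2 · 40 · 100 = 8000.

8000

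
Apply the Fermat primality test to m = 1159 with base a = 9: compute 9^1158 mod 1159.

790

9^1 ≡ 9 (mod 1159)
9^2 ≡ 9^2 = 81 ≡ 81 (mod 1159)
9^4 ≡ 81^2 = 6561 ≡ 766 (mod 1159)
9^8 ≡ 766^2 = 586756 ≡ 302 (mod 1159)
9^16 ≡ 302^2 = 91204 ≡ 802 (mod 1159)
9^32 ≡ 802^2 = 643204 ≡ 1118 (mod 1159)
9^64 ≡ 1118^2 = 1249924 ≡ 522 (mod 1159)
9^128 ≡ 522^2 = 272484 ≡ 119 (mod 1159)
9^256 ≡ 119^2 = 14161 ≡ 253 (mod 1159)
9^512 ≡ 253^2 = 64009 ≡ 264 (mod 1159)
9^1024 ≡ 264^2 = 69696 ≡ 156 (mod 1159)
1158 = 1024 + 128 + 4 + 2 in binary powers of 2.
So 9^1158 ≡ 156 · 119 · 766 · 81 ≡ 790 (mod 1159).
Since 790 ≠ 1, base 9 is a Fermat witness: 1159 is composite.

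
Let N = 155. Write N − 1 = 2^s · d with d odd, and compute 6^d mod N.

155 − 1 = 154 = 2^1 · 77, so d = 77.
6^1 ≡ 6 (mod 155)
6^2 ≡ 6^2 = 36 ≡ 36 (mod 155)
6^4 ≡ 36^2 = 1296 ≡ 56 (mod 155)
6^8 ≡ 56^2 = 3136 ≡ 36 (mod 155)
6^16 ≡ 36^2 = 1296 ≡ 56 (mod 155)
6^32 ≡ 56^2 = 3136 ≡ 36 (mod 155)
6^64 ≡ 36^2 = 1296 ≡ 56 (mod 155)
77 = 64 + 8 + 4 + 1 in binary powers of 2.
So 6^77 ≡ 56 · 36 · 56 · 6 ≡ 26 (mod 155).
Squaring chain: 26; never reaches −1, so base 6 is a Miller–Rabin witness that 155 is composite.

26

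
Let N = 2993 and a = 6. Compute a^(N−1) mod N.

6^1 ≡ 6 (mod 2993)
6^2 ≡ 6^2 = 36 ≡ 36 (mod 2993)
6^4 ≡ 36^2 = 1296 ≡ 1296 (mod 2993)
6^8 ≡ 1296^2 = 1679616 ≡ 543 (mod 2993)
6^16 ≡ 543^2 = 294849 ≡ 1535 (mod 2993)
6^32 ≡ 1535^2 = 2356225 ≡ 734 (mod 2993)
6^64 ≡ 734^2 = 538756 ≡ 16 (mod 2993)
6^128 ≡ 16^2 = 256 ≡ 256 (mod 2993)
6^256 ≡ 256^2 = 65536 ≡ 2683 (mod 2993)
6^512 ≡ 2683^2 = 7198489 ≡ 324 (mod 2993)
6^1024 ≡ 324^2 = 104976 ≡ 221 (mod 2993)
6^2048 ≡ 221^2 = 48841 ≡ 953 (mod 2993)
2992 = 2048 + 512 + 256 + 128 + 32 + 16 in binary powers of 2.
So 6^2992 ≡ 953 · 324 · 2683 · 256 · 734 · 1535 ≡ 201 (mod 2993).
Since 201 ≠ 1, base 6 is a Fermat witness: 2993 is composite.

201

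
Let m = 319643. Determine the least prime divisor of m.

319643 is odd.
Digit sum 26, not divisible by 3.
Ends in 3: not divisible by 5.
7: 319643 = 7·45663 + 2
11: 319643 = 11·29058 + 5
13: 319643 = 13·24587 + 12
17: 319643 = 17·18802 + 9
19: 319643 = 19·16823 + 6
23: 319643 = 23·13897 + 12
29: 319643 = 29·11022 + 5
31: 319643 = 31·10311 + 2
37: 319643 = 37·8639

37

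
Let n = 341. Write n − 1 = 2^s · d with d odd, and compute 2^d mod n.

32

341 − 1 = 340 = 2^2 · 85, so d = 85.
2^1 ≡ 2 (mod 341)
2^2 ≡ 2^2 = 4 ≡ 4 (mod 341)
2^4 ≡ 4^2 = 16 ≡ 16 (mod 341)
2^8 ≡ 16^2 = 256 ≡ 256 (mod 341)
2^16 ≡ 256^2 = 65536 ≡ 64 (mod 341)
2^32 ≡ 64^2 = 4096 ≡ 4 (mod 341)
2^64 ≡ 4^2 = 16 ≡ 16 (mod 341)
85 = 64 + 16 + 4 + 1 in binary powers of 2.
So 2^85 ≡ 16 · 64 · 16 · 2 ≡ 32 (mod 341).
Squaring chain: 32 → 1; never reaches −1, so base 2 is a Miller–Rabin witness that 341 is composite.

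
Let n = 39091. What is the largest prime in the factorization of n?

97

39091 = 13 · 3007
3007 = 31 · 97
97 is prime.
So 39091 = 13 · 31 · 97; the largest prime factor is 97.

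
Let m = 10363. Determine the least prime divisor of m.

43

10363 is odd.
Digit sum 13, not divisible by 3.
Ends in 3: not divisible by 5.
7: 10363 = 7·1480 + 3
11: 10363 = 11·942 + 1
13: 10363 = 13·797 + 2
17: 10363 = 17·609 + 10
19: 10363 = 19·545 + 8
23: 10363 = 23·450 + 13
29: 10363 = 29·357 + 10
31: 10363 = 31·334 + 9
37: 10363 = 37·280 + 3
41: 10363 = 41·252 + 31
43: 10363 = 43·241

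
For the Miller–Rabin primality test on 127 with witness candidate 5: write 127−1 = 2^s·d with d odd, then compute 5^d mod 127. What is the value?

127 − 1 = 126 = 2^1 · 63, so d = 63.
5^1 ≡ 5 (mod 127)
5^2 ≡ 5^2 = 25 ≡ 25 (mod 127)
5^4 ≡ 25^2 = 625 ≡ 117 (mod 127)
5^8 ≡ 117^2 = 13689 ≡ 100 (mod 127)
5^16 ≡ 100^2 = 10000 ≡ 94 (mod 127)
5^32 ≡ 94^2 = 8836 ≡ 73 (mod 127)
63 = 32 + 16 + 8 + 4 + 2 + 1 in binary powers of 2.
So 5^63 ≡ 73 · 94 · 100 · 117 · 25 · 5 ≡ 126 (mod 127).
Since 5^d ≡ 126 (mod 127), base 5 does not prove 127 composite.

126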